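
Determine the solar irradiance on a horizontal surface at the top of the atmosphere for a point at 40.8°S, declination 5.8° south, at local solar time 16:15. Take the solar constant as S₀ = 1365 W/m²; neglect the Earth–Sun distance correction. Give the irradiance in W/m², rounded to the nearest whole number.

Hour angle H = 15° × (16.25 − 12) = 63.75°.
cos θ_z = sin(-40.8°) sin(-5.8°) + cos(-40.8°) cos(-5.8°) cos(63.75°) = 0.0660 + 0.3331 = 0.3991.
Top-of-atmosphere irradiance = S₀ cos θ_z = 1365 × 0.3991 = 544.77 W/m².

545 W/m²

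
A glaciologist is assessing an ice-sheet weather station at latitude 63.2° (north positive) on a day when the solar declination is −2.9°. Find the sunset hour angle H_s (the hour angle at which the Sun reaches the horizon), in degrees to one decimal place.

84.2°

−tan φ tan δ = −(1.9797)(-0.0507) = 0.1004; H_s = arccos(0.1004) = 84.24°.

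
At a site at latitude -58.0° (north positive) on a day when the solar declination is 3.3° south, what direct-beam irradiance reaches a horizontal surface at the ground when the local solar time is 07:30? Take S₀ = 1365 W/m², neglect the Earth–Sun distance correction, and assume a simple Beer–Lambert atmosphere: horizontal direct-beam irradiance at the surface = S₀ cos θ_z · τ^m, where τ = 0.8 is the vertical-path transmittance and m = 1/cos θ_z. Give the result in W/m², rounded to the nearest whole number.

Hour angle H = 15° × (7.5 − 12) = -67.50°.
cos θ_z = sin(-58.0°) sin(-3.3°) + cos(-58.0°) cos(-3.3°) cos(-67.50°) = 0.0488 + 0.2025 = 0.2513.
Air mass m = 1/cos θ_z = 1/0.2513 = 3.979; τ^m = 0.8^3.979 = 0.4115.
Surface direct beam = 1365 × 0.2513 × 0.4115 = 141.15 W/m².

141 W/m²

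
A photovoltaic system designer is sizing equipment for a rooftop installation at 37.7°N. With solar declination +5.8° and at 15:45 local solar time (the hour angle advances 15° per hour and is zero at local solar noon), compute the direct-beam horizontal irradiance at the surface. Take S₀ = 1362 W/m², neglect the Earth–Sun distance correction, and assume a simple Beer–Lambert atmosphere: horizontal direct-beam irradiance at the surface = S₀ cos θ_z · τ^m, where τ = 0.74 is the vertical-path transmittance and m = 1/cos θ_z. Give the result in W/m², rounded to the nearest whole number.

Hour angle H = 15° × (15.75 − 12) = 56.25°.
cos θ_z = sin φ sin δ + cos φ cos δ cos H = (0.6115)(0.1011) + (0.7912)(0.9949)(0.5556) = 0.4992.
Air mass m = 1/cos θ_z = 1/0.4992 = 2.003; τ^m = 0.74^2.003 = 0.5471.
Surface direct beam = 1362 × 0.4992 × 0.5471 = 371.98 W/m².

372 W/m²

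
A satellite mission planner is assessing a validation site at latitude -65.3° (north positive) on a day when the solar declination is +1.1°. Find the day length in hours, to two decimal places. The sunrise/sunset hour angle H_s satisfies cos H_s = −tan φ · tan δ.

cos H_s = −tan(-65.3°) · tan(1.1°) = 0.0417, so H_s = arccos(0.0417) = 87.61°.
Day length = 2 H_s / 15° h⁻¹ = 175.22° / 15 = 11.681 h.

11.68 hours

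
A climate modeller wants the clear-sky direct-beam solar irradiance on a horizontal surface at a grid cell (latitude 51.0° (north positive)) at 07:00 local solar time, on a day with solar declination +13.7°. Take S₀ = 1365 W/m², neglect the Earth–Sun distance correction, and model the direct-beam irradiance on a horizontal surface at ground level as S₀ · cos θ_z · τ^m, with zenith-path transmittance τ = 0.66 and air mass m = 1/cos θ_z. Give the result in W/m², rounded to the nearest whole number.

Hour angle H = 15° × (7 − 12) = -75.00°.
cos θ_z = sin φ sin δ + cos φ cos δ cos H = (0.7771)(0.2368) + (0.6293)(0.9715)(0.2588) = 0.3422.
Air mass m = 1/cos θ_z = 1/0.3422 = 2.922; τ^m = 0.66^2.922 = 0.2970.
Surface direct beam = 1365 × 0.3422 × 0.2970 = 138.73 W/m².

139 W/m²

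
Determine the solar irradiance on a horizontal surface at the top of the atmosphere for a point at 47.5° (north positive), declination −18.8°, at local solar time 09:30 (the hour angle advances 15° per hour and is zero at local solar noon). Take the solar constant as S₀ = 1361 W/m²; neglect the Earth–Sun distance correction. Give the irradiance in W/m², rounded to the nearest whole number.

Hour angle H = 15° × (9.5 − 12) = -37.50°.
cos θ_z = sin(47.5°) sin(-18.8°) + cos(47.5°) cos(-18.8°) cos(-37.50°) = -0.2376 + 0.5074 = 0.2698.
Top-of-atmosphere irradiance = S₀ cos θ_z = 1361 × 0.2698 = 367.20 W/m².

367 W/m²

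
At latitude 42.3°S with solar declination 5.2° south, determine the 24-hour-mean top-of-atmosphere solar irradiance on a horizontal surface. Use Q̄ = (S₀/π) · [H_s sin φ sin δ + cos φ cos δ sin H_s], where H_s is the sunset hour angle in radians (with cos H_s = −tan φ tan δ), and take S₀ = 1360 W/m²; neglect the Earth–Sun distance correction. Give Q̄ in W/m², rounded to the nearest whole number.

361 W/m²

The sunset hour angle satisfies cos H_s = −tan φ tan δ = -0.0828, giving H_s = 94.75°. In radians, H_s = 1.6537.
H_s sin φ sin δ = 1.6537 × -0.6730 × -0.0906 = 0.1008.
cos φ cos δ sin H_s = 0.7396 × 0.9959 × 0.9966 = 0.7341.
Q̄ = (1360/π) × (0.1008 + 0.7341) = 432.90 × 0.8349 = 361.43 W/m².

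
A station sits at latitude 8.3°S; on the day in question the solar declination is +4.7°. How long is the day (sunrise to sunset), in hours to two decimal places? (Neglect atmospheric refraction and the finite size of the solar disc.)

−tan φ tan δ = −(-0.1459)(0.0822) = 0.0120; H_s = arccos(0.0120) = 89.31°.
Day length = 2 H_s / 15° h⁻¹ = 178.62° / 15 = 11.908 h.

11.91 hours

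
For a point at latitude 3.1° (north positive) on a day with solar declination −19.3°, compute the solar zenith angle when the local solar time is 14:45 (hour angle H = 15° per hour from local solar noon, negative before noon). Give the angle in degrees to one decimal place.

Hour angle H = 15° × (14.75 − 12) = 41.25°.
cos θ_z = sin(3.1°) sin(-19.3°) + cos(3.1°) cos(-19.3°) cos(41.25°) = -0.0179 + 0.7085 = 0.6906.
θ_z = arccos(0.6906) = 46.32°.

46.3°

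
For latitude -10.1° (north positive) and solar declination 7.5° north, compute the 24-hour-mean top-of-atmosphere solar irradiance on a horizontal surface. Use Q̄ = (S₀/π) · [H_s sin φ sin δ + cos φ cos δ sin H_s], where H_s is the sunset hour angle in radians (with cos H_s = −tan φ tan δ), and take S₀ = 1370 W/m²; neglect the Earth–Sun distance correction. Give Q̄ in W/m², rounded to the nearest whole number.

410 W/m²

−tan φ tan δ = −(-0.1781)(0.1317) = 0.0235; H_s = arccos(0.0235) = 88.65°. In radians, H_s = 1.5472.
H_s sin φ sin δ = 1.5472 × -0.1754 × 0.1305 = -0.0354.
cos φ cos δ sin H_s = 0.9845 × 0.9914 × 0.9997 = 0.9757.
Q̄ = (1370/π) × (-0.0354 + 0.9757) = 436.08 × 0.9403 = 410.05 W/m².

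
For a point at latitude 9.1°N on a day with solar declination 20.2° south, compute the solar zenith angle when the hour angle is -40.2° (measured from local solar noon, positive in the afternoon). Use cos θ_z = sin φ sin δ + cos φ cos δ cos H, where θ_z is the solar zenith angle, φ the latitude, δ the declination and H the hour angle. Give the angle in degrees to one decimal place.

With φ = 9.1°, δ = -20.2°, H = -40.20°: sin φ sin δ = -0.0546, cos φ cos δ cos H = 0.7078, so cos θ_z = 0.6532.
θ_z = arccos(0.6532) = 49.22°.

49.2°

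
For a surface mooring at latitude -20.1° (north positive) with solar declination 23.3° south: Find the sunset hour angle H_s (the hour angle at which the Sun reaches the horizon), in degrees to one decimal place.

99.1°

−tan φ tan δ = −(-0.3659)(-0.4307) = -0.1576; H_s = arccos(-0.1576) = 99.07°.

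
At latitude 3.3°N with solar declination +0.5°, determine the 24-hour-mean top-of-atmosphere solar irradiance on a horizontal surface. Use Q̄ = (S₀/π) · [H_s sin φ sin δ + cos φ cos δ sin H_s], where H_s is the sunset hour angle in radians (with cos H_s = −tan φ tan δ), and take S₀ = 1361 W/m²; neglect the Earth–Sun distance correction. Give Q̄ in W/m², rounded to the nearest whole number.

The sunset hour angle satisfies cos H_s = −tan φ tan δ = -0.0005, giving H_s = 90.03°. In radians, H_s = 1.5713.
H_s sin φ sin δ = 1.5713 × 0.0576 × 0.0087 = 0.0008.
cos φ cos δ sin H_s = 0.9983 × 1.0000 × 1.0000 = 0.9983.
Q̄ = (1361/π) × (0.0008 + 0.9983) = 433.22 × 0.9991 = 432.83 W/m².

433 W/m²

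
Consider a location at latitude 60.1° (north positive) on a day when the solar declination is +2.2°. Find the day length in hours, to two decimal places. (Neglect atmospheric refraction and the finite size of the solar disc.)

12.51 hours

cos H_s = −tan(60.1°) · tan(2.2°) = -0.0668, so H_s = arccos(-0.0668) = 93.83°.
Day length = 2 H_s / 15° h⁻¹ = 187.66° / 15 = 12.511 h.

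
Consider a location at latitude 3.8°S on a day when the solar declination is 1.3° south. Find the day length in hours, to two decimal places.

cos H_s = −tan(-3.8°) · tan(-1.3°) = -0.0015, so H_s = arccos(-0.0015) = 90.09°.
Day length = 2 H_s / 15° h⁻¹ = 180.18° / 15 = 12.012 h.

12.01 hours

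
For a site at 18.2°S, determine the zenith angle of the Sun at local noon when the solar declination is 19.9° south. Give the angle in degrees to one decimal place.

At local solar noon the hour angle is zero, so the zenith angle is |φ − δ| = |-18.2° − (-19.9°)| = 1.7°.

1.7°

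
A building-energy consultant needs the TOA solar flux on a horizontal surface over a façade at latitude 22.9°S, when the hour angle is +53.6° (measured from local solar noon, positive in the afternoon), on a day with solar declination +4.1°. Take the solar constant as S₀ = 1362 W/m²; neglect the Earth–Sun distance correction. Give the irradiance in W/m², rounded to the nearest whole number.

705 W/m²

With φ = -22.9°, δ = 4.1°, H = 53.60°: sin φ sin δ = -0.0278, cos φ cos δ cos H = 0.5452, so cos θ_z = 0.5174.
Top-of-atmosphere irradiance = S₀ cos θ_z = 1362 × 0.5174 = 704.70 W/m².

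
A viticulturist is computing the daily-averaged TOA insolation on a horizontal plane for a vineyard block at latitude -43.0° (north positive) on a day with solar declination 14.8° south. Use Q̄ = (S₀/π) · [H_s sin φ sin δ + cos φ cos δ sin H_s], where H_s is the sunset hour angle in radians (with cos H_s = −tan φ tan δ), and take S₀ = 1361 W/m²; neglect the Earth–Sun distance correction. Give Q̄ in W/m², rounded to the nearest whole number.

434 W/m²

The sunset hour angle satisfies cos H_s = −tan φ tan δ = -0.2464, giving H_s = 104.26°. In radians, H_s = 1.8197.
H_s sin φ sin δ = 1.8197 × -0.6820 × -0.2554 = 0.3170.
cos φ cos δ sin H_s = 0.7314 × 0.9668 × 0.9692 = 0.6853.
Q̄ = (1361/π) × (0.3170 + 0.6853) = 433.22 × 1.0023 = 434.22 W/m².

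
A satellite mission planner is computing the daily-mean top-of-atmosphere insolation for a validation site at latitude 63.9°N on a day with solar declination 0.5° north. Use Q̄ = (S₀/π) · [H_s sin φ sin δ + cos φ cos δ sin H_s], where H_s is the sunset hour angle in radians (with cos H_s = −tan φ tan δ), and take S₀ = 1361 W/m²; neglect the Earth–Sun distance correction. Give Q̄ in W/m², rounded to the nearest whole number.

cos H_s = −tan(63.9°) · tan(0.5°) = -0.0178, so H_s = arccos(-0.0178) = 91.02°. In radians, H_s = 1.5886.
H_s sin φ sin δ = 1.5886 × 0.8980 × 0.0087 = 0.0124.
cos φ cos δ sin H_s = 0.4399 × 1.0000 × 0.9998 = 0.4398.
Q̄ = (1361/π) × (0.0124 + 0.4398) = 433.22 × 0.4522 = 195.90 W/m².

196 W/m²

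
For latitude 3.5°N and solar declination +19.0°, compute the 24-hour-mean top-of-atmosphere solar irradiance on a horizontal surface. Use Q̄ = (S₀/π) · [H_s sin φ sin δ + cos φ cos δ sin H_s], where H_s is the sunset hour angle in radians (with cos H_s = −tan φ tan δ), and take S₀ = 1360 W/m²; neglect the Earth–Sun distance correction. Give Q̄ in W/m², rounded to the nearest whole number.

−tan φ tan δ = −(0.0612)(0.3443) = -0.0211; H_s = arccos(-0.0211) = 91.21°. In radians, H_s = 1.5919.
H_s sin φ sin δ = 1.5919 × 0.0610 × 0.3256 = 0.0316.
cos φ cos δ sin H_s = 0.9981 × 0.9455 × 0.9998 = 0.9435.
Q̄ = (1360/π) × (0.0316 + 0.9435) = 432.90 × 0.9751 = 422.12 W/m².

422 W/m²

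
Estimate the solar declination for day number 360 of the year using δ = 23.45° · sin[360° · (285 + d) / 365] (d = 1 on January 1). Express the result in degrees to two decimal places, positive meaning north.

-23.31°

360 × (285 + 360) / 365 = 636.164°; sin(636.164°) = -0.9942.
δ = 23.45 × -0.9942 = -23.314° ≈ -23.31°.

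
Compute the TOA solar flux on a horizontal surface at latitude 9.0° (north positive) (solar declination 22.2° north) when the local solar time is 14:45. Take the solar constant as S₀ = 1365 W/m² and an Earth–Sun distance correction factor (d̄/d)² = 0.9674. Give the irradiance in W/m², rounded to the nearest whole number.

986 W/m²

Hour angle H = 15° × (14.75 − 12) = 41.25°.
cos θ_z = sin(9.0°) sin(22.2°) + cos(9.0°) cos(22.2°) cos(41.25°) = 0.0591 + 0.6875 = 0.7466.
Top-of-atmosphere irradiance = S₀ (d̄/d)² cos θ_z = 1365 × 0.9674 × 0.7466 = 985.89 W/m².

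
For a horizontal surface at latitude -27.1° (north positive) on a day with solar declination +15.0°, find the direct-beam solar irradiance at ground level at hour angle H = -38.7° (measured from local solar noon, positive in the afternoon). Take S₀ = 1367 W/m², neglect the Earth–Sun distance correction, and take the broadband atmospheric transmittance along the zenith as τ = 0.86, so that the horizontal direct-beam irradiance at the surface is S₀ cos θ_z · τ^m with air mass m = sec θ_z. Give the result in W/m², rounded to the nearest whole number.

cos θ_z = sin(-27.1°) sin(15.0°) + cos(-27.1°) cos(15.0°) cos(-38.70°) = -0.1179 + 0.6711 = 0.5532.
Air mass m = 1/cos θ_z = 1/0.5532 = 1.808; τ^m = 0.86^1.808 = 0.7613.
Surface direct beam = 1367 × 0.5532 × 0.7613 = 575.71 W/m².

576 W/m²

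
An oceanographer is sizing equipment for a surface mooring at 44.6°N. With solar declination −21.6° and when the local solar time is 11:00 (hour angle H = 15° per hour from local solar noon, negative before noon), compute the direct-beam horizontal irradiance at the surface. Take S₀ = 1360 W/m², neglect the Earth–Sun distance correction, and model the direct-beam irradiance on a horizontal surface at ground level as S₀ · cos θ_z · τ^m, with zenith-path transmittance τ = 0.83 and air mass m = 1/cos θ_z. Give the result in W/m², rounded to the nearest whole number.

318 W/m²

Hour angle H = 15° × (11 − 12) = -15.00°.
cos θ_z = sin φ sin δ + cos φ cos δ cos H = (0.7022)(-0.3681) + (0.7120)(0.9298)(0.9659) = 0.3810.
Air mass m = 1/cos θ_z = 1/0.3810 = 2.625; τ^m = 0.83^2.625 = 0.6132.
Surface direct beam = 1360 × 0.3810 × 0.6132 = 317.74 W/m².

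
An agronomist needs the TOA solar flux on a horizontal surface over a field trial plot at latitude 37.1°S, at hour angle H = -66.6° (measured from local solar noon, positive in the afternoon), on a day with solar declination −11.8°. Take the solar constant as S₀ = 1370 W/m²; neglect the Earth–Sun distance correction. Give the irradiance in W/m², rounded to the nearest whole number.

594 W/m²

cos θ_z = sin φ sin δ + cos φ cos δ cos H = (-0.6032)(-0.2045) + (0.7976)(0.9789)(0.3971) = 0.4334.
Top-of-atmosphere irradiance = S₀ cos θ_z = 1370 × 0.4334 = 593.76 W/m².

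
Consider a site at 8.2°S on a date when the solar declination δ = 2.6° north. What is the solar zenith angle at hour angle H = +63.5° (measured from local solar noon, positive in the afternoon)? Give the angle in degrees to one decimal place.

64.2°

cos θ_z = sin φ sin δ + cos φ cos δ cos H = (-0.1426)(0.0454) + (0.9898)(0.9990)(0.4462) = 0.4347.
θ_z = arccos(0.4347) = 64.23°.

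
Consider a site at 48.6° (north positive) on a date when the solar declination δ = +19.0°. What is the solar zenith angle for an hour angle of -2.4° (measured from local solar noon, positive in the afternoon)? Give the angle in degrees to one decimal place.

cos θ_z = sin(48.6°) sin(19.0°) + cos(48.6°) cos(19.0°) cos(-2.40°) = 0.2442 + 0.6247 = 0.8689.
θ_z = arccos(0.8689) = 29.67°.

29.7°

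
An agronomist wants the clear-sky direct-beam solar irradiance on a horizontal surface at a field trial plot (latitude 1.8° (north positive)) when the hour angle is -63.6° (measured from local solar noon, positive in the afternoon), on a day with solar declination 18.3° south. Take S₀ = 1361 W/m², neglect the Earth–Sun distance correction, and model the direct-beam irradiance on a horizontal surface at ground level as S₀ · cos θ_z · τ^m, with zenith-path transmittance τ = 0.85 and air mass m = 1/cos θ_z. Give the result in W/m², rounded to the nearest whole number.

378 W/m²

cos θ_z = sin(1.8°) sin(-18.3°) + cos(1.8°) cos(-18.3°) cos(-63.60°) = -0.0099 + 0.4219 = 0.4120.
Air mass m = 1/cos θ_z = 1/0.4120 = 2.427; τ^m = 0.85^2.427 = 0.6741.
Surface direct beam = 1361 × 0.4120 × 0.6741 = 377.99 W/m².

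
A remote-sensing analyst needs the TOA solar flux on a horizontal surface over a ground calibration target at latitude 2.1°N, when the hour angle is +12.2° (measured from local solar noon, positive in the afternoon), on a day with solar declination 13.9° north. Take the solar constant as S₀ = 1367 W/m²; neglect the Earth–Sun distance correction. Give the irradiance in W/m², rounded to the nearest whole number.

With φ = 2.1°, δ = 13.9°, H = 12.20°: sin φ sin δ = 0.0088, cos φ cos δ cos H = 0.9482, so cos θ_z = 0.9570.
Top-of-atmosphere irradiance = S₀ cos θ_z = 1367 × 0.9570 = 1308.22 W/m².

1308 W/m²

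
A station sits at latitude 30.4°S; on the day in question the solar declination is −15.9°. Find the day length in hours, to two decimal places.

The sunset hour angle satisfies cos H_s = −tan φ tan δ = -0.1671, giving H_s = 99.62°.
Day length = 2 H_s / 15° h⁻¹ = 199.24° / 15 = 13.283 h.

13.28 hours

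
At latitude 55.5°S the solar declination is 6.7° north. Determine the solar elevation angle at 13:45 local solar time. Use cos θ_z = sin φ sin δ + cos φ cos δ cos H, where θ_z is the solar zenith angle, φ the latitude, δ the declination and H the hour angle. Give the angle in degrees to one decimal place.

Hour angle H = 15° × (13.75 − 12) = 26.25°.
cos θ_z = sin φ sin δ + cos φ cos δ cos H = (-0.8241)(0.1167) + (0.5664)(0.9932)(0.8969) = 0.4084.
θ_z = arccos(0.4084) = 65.90°, so the elevation is 90° − 65.90° = 24.10°.

24.1°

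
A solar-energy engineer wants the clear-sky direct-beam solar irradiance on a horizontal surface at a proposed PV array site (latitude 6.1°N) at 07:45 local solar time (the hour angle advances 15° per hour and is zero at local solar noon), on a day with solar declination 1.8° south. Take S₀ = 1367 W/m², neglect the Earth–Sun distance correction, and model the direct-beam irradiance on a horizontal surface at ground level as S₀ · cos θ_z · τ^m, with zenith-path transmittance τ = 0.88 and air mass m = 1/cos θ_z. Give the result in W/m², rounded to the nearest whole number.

Hour angle H = 15° × (7.75 − 12) = -63.75°.
cos θ_z = sin(6.1°) sin(-1.8°) + cos(6.1°) cos(-1.8°) cos(-63.75°) = -0.0033 + 0.4396 = 0.4363.
Air mass m = 1/cos θ_z = 1/0.4363 = 2.292; τ^m = 0.88^2.292 = 0.7460.
Surface direct beam = 1367 × 0.4363 × 0.7460 = 444.93 W/m².

445 W/m²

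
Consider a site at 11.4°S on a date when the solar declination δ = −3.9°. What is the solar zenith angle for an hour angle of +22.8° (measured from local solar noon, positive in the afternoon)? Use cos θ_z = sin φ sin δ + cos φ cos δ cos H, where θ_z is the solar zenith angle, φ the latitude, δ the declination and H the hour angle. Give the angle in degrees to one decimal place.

23.8°

cos θ_z = sin φ sin δ + cos φ cos δ cos H = (-0.1977)(-0.0680) + (0.9803)(0.9977)(0.9219) = 0.9151.
θ_z = arccos(0.9151) = 23.78°.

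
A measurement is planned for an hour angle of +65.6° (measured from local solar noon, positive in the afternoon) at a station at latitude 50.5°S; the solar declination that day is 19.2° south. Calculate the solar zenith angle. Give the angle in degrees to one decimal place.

59.9°

cos θ_z = sin φ sin δ + cos φ cos δ cos H = (-0.7716)(-0.3289) + (0.6361)(0.9444)(0.4131) = 0.5019.
θ_z = arccos(0.5019) = 59.87°.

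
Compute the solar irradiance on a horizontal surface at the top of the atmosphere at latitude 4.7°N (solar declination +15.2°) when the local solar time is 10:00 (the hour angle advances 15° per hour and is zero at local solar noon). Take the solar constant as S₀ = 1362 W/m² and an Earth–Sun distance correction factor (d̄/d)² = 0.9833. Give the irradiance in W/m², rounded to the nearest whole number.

1144 W/m²

Hour angle H = 15° × (10 − 12) = -30.00°.
cos θ_z = sin φ sin δ + cos φ cos δ cos H = (0.0819)(0.2622) + (0.9966)(0.9650)(0.8660) = 0.8543.
Top-of-atmosphere irradiance = S₀ (d̄/d)² cos θ_z = 1362 × 0.9833 × 0.8543 = 1144.13 W/m².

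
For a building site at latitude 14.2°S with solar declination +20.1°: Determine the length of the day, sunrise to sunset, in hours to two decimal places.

11.29 hours

cos H_s = −tan(-14.2°) · tan(20.1°) = 0.0926, so H_s = arccos(0.0926) = 84.69°.
Day length = 2 H_s / 15° h⁻¹ = 169.38° / 15 = 11.292 h.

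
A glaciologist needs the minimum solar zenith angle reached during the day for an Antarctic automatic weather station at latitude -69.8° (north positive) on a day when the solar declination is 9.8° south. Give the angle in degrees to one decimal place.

60.0°

At local solar noon the hour angle is zero, so the zenith angle is |φ − δ| = |-69.8° − (-9.8°)| = 60.0°.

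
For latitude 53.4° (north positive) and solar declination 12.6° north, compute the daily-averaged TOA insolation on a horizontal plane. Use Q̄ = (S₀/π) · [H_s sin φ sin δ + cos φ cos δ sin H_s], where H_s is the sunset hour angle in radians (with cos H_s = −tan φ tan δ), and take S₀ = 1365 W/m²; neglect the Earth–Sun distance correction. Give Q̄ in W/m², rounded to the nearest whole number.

cos H_s = −tan(53.4°) · tan(12.6°) = -0.3010, so H_s = arccos(-0.3010) = 107.52°. In radians, H_s = 1.8766.
H_s sin φ sin δ = 1.8766 × 0.8028 × 0.2181 = 0.3286.
cos φ cos δ sin H_s = 0.5962 × 0.9759 × 0.9536 = 0.5548.
Q̄ = (1365/π) × (0.3286 + 0.5548) = 434.49 × 0.8834 = 383.83 W/m².

384 W/m²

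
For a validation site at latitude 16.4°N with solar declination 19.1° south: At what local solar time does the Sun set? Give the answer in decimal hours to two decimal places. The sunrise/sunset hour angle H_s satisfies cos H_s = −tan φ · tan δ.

The sunset hour angle satisfies cos H_s = −tan φ tan δ = 0.1019, giving H_s = 84.15°.
Sunset is at 12 + H_s/15 = 12 + 5.610 = 17.610 h local solar time.

17.61 h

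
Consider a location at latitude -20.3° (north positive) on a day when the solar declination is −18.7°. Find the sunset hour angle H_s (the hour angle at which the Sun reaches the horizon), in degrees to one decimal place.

97.2°

−tan φ tan δ = −(-0.3699)(-0.3385) = -0.1252; H_s = arccos(-0.1252) = 97.19°.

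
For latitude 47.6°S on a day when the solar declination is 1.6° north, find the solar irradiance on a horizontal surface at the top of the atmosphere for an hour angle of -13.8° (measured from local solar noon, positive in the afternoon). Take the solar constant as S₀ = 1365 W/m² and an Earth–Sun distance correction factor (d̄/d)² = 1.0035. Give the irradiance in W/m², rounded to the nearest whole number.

cos θ_z = sin(-47.6°) sin(1.6°) + cos(-47.6°) cos(1.6°) cos(-13.80°) = -0.0206 + 0.6546 = 0.6340.
Top-of-atmosphere irradiance = S₀ (d̄/d)² cos θ_z = 1365 × 1.0035 × 0.6340 = 868.44 W/m².

868 W/m²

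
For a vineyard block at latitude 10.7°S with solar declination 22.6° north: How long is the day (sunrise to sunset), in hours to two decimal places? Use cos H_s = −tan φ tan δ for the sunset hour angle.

−tan φ tan δ = −(-0.1890)(0.4163) = 0.0787; H_s = arccos(0.0787) = 85.49°.
Day length = 2 H_s / 15° h⁻¹ = 170.98° / 15 = 11.399 h.

11.40 hours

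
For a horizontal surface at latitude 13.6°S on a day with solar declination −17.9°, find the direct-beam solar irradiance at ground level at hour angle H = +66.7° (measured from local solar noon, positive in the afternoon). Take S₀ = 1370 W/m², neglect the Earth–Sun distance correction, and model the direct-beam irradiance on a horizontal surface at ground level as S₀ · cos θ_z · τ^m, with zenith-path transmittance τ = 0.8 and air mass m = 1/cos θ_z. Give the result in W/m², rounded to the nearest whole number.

With φ = -13.6°, δ = -17.9°, H = 66.70°: sin φ sin δ = 0.0723, cos φ cos δ cos H = 0.3658, so cos θ_z = 0.4381.
Air mass m = 1/cos θ_z = 1/0.4381 = 2.283; τ^m = 0.8^2.283 = 0.6008.
Surface direct beam = 1370 × 0.4381 × 0.6008 = 360.60 W/m².

361 W/m²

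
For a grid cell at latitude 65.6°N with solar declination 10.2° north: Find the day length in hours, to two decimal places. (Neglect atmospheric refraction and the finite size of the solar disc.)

The sunset hour angle satisfies cos H_s = −tan φ tan δ = -0.3966, giving H_s = 113.37°.
Day length = 2 H_s / 15° h⁻¹ = 226.74° / 15 = 15.116 h.

15.12 hours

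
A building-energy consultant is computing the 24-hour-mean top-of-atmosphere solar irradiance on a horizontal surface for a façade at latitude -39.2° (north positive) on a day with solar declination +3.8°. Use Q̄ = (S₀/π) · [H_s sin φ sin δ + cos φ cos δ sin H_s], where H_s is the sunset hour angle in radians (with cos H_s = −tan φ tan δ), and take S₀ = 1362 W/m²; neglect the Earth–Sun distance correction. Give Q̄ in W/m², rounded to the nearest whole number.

cos H_s = −tan(-39.2°) · tan(3.8°) = 0.0542, so H_s = arccos(0.0542) = 86.89°. In radians, H_s = 1.5165.
H_s sin φ sin δ = 1.5165 × -0.6320 × 0.0663 = -0.0635.
cos φ cos δ sin H_s = 0.7749 × 0.9978 × 0.9985 = 0.7720.
Q̄ = (1362/π) × (-0.0635 + 0.7720) = 433.54 × 0.7085 = 307.16 W/m².

307 W/m²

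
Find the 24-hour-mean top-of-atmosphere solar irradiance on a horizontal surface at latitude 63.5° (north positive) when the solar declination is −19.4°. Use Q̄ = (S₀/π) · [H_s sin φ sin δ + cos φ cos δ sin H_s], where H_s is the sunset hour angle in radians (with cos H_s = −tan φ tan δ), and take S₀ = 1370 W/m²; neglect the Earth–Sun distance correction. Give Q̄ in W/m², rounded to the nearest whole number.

28 W/m²

The sunset hour angle satisfies cos H_s = −tan φ tan δ = 0.7063, giving H_s = 45.07°. In radians, H_s = 0.7866.
H_s sin φ sin δ = 0.7866 × 0.8949 × -0.3322 = -0.2338.
cos φ cos δ sin H_s = 0.4462 × 0.9432 × 0.7080 = 0.2980.
Q̄ = (1370/π) × (-0.2338 + 0.2980) = 436.08 × 0.0642 = 28.00 W/m².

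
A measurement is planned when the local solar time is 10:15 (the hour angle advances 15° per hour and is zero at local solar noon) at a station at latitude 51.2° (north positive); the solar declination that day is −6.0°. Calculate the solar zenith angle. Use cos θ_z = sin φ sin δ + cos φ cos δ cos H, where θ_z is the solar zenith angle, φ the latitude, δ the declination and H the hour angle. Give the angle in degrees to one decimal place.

61.5°

Hour angle H = 15° × (10.25 − 12) = -26.25°.
With φ = 51.2°, δ = -6.0°, H = -26.25°: sin φ sin δ = -0.0815, cos φ cos δ cos H = 0.5589, so cos θ_z = 0.4774.
θ_z = arccos(0.4774) = 61.48°.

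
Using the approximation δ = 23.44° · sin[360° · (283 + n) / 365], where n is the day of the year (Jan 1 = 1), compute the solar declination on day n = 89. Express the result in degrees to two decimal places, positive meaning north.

360 × (283 + 89) / 365 = 366.904°; sin(366.904°) = 0.1202.
δ = 23.44 × 0.1202 = 2.817° ≈ +2.82°.

+2.82°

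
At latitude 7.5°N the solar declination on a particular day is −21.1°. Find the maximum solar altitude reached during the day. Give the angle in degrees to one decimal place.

At local solar noon the hour angle is zero, so the elevation is 90° − |φ − δ| = 90° − |7.5° − (-21.1°)| = 90° − 28.6° = 61.4°.

61.4°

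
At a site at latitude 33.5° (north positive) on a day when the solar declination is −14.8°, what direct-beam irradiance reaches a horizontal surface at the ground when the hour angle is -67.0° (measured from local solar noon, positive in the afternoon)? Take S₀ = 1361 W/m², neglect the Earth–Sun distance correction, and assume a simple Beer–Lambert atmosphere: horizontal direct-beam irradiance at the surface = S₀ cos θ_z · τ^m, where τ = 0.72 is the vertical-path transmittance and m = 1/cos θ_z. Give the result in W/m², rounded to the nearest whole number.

36 W/m²

With φ = 33.5°, δ = -14.8°, H = -67.00°: sin φ sin δ = -0.1410, cos φ cos δ cos H = 0.3150, so cos θ_z = 0.1740.
Air mass m = 1/cos θ_z = 1/0.1740 = 5.747; τ^m = 0.72^5.747 = 0.1514.
Surface direct beam = 1361 × 0.1740 × 0.1514 = 35.85 W/m².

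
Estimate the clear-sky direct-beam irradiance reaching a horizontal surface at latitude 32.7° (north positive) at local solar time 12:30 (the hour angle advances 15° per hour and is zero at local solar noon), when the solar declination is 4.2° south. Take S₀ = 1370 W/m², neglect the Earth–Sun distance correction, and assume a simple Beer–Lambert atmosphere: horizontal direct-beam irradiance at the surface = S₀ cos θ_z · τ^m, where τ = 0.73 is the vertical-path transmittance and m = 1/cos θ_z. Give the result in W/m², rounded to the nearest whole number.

Hour angle H = 15° × (12.5 − 12) = 7.50°.
cos θ_z = sin(32.7°) sin(-4.2°) + cos(32.7°) cos(-4.2°) cos(7.50°) = -0.0396 + 0.8321 = 0.7925.
Air mass m = 1/cos θ_z = 1/0.7925 = 1.262; τ^m = 0.73^1.262 = 0.6722.
Surface direct beam = 1370 × 0.7925 × 0.6722 = 729.82 W/m².

730 W/m²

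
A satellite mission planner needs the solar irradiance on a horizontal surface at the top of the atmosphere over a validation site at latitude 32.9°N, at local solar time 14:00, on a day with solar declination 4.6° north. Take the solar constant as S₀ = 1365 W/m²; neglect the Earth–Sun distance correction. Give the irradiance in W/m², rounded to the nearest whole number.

Hour angle H = 15° × (14 − 12) = 30.00°.
cos θ_z = sin(32.9°) sin(4.6°) + cos(32.9°) cos(4.6°) cos(30.00°) = 0.0436 + 0.7248 = 0.7684.
Top-of-atmosphere irradiance = S₀ cos θ_z = 1365 × 0.7684 = 1048.87 W/m².

1049 W/m²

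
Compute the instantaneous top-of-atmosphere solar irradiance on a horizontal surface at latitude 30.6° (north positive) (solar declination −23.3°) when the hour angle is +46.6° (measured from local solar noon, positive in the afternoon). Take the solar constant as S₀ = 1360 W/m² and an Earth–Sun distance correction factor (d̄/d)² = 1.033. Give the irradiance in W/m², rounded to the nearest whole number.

With φ = 30.6°, δ = -23.3°, H = 46.60°: sin φ sin δ = -0.2013, cos φ cos δ cos H = 0.5432, so cos θ_z = 0.3419.
Top-of-atmosphere irradiance = S₀ (d̄/d)² cos θ_z = 1360 × 1.033 × 0.3419 = 480.33 W/m².

480 W/m²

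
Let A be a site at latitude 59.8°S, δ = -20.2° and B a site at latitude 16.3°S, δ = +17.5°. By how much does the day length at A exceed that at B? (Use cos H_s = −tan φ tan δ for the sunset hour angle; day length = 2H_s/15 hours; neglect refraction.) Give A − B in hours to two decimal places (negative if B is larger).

+5.93 h

A: H_s = arccos(−tan -59.8° · tan -20.2°) = 129.21°, so 2H_s/15 = 17.2280 h.
B: H_s = arccos(−tan -16.3° · tan 17.5°) = 84.71°, so 2H_s/15 = 11.2947 h.
A − B = 17.2280 − 11.2947 = 5.9333 h.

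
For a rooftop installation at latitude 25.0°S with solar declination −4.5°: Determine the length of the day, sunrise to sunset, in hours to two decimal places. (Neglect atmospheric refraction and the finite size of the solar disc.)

cos H_s = −tan(-25.0°) · tan(-4.5°) = -0.0367, so H_s = arccos(-0.0367) = 92.10°.
Day length = 2 H_s / 15° h⁻¹ = 184.20° / 15 = 12.280 h.

12.28 hours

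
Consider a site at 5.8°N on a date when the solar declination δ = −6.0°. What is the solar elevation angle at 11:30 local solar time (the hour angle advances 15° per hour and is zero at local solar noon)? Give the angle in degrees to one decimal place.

Hour angle H = 15° × (11.5 − 12) = -7.50°.
cos θ_z = sin(5.8°) sin(-6.0°) + cos(5.8°) cos(-6.0°) cos(-7.50°) = -0.0106 + 0.9810 = 0.9704.
θ_z = arccos(0.9704) = 13.98°, so the elevation is 90° − 13.98° = 76.02°.

76.0°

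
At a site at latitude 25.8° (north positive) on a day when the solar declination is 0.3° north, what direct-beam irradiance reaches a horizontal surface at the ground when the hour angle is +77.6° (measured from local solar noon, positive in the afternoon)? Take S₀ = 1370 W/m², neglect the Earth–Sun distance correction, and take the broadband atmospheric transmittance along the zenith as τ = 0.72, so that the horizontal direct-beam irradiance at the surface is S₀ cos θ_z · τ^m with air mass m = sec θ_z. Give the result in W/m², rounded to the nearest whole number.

50 W/m²

With φ = 25.8°, δ = 0.3°, H = 77.60°: sin φ sin δ = 0.0023, cos φ cos δ cos H = 0.1933, so cos θ_z = 0.1956.
Air mass m = 1/cos θ_z = 1/0.1956 = 5.112; τ^m = 0.72^5.112 = 0.1865.
Surface direct beam = 1370 × 0.1956 × 0.1865 = 49.98 W/m².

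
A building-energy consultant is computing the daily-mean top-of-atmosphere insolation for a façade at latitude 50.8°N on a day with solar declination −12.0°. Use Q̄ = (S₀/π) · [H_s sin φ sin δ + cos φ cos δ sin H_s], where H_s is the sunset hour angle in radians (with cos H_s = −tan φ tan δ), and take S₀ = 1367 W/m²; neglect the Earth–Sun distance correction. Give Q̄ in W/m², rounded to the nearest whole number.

−tan φ tan δ = −(1.2261)(-0.2126) = 0.2607; H_s = arccos(0.2607) = 74.89°. In radians, H_s = 1.3071.
H_s sin φ sin δ = 1.3071 × 0.7749 × -0.2079 = -0.2106.
cos φ cos δ sin H_s = 0.6320 × 0.9781 × 0.9654 = 0.5968.
Q̄ = (1367/π) × (-0.2106 + 0.5968) = 435.13 × 0.3862 = 168.05 W/m².

168 W/m²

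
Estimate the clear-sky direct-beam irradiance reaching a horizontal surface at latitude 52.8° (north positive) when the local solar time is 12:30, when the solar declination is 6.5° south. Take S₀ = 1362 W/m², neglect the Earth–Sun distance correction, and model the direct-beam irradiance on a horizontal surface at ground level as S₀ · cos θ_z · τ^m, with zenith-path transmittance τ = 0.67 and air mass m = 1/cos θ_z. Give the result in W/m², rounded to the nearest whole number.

312 W/m²

Hour angle H = 15° × (12.5 − 12) = 7.50°.
cos θ_z = sin(52.8°) sin(-6.5°) + cos(52.8°) cos(-6.5°) cos(7.50°) = -0.0902 + 0.5956 = 0.5054.
Air mass m = 1/cos θ_z = 1/0.5054 = 1.979; τ^m = 0.67^1.979 = 0.4527.
Surface direct beam = 1362 × 0.5054 × 0.4527 = 311.62 W/m².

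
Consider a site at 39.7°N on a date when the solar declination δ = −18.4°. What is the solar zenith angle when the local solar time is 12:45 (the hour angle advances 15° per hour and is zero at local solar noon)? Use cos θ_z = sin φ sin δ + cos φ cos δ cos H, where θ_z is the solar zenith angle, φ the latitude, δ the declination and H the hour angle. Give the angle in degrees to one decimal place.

59.0°

Hour angle H = 15° × (12.75 − 12) = 11.25°.
With φ = 39.7°, δ = -18.4°, H = 11.25°: sin φ sin δ = -0.2016, cos φ cos δ cos H = 0.7160, so cos θ_z = 0.5144.
θ_z = arccos(0.5144) = 59.04°.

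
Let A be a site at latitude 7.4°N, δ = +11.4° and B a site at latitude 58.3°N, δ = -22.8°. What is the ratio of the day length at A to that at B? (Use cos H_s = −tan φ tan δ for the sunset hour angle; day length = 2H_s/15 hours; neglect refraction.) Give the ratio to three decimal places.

1.942

A: H_s = arccos(−tan 7.4° · tan 11.4°) = 91.50°, so 2H_s/15 = 12.2000 h.
B: H_s = arccos(−tan 58.3° · tan -22.8°) = 47.11°, so 2H_s/15 = 6.2813 h.
Ratio A/B = 12.2000 / 6.2813 = 1.9423.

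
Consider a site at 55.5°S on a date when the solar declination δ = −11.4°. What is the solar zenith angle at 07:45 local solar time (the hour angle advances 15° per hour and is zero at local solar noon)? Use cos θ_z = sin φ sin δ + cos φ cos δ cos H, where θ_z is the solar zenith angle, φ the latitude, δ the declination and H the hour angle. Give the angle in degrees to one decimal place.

Hour angle H = 15° × (7.75 − 12) = -63.75°.
With φ = -55.5°, δ = -11.4°, H = -63.75°: sin φ sin δ = 0.1629, cos φ cos δ cos H = 0.2456, so cos θ_z = 0.4085.
θ_z = arccos(0.4085) = 65.89°.

65.9°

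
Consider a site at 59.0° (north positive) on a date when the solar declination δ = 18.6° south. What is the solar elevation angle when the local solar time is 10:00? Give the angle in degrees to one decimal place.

8.6°

Hour angle H = 15° × (10 − 12) = -30.00°.
cos θ_z = sin(59.0°) sin(-18.6°) + cos(59.0°) cos(-18.6°) cos(-30.00°) = -0.2734 + 0.4227 = 0.1493.
θ_z = arccos(0.1493) = 81.41°, so the elevation is 90° − 81.41° = 8.59°.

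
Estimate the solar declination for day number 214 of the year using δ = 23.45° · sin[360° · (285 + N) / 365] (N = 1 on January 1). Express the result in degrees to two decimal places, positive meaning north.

+17.38°

360 × (285 + 214) / 365 = 492.164°; sin(492.164°) = 0.7412.
δ = 23.45 × 0.7412 = 17.381° ≈ +17.38°.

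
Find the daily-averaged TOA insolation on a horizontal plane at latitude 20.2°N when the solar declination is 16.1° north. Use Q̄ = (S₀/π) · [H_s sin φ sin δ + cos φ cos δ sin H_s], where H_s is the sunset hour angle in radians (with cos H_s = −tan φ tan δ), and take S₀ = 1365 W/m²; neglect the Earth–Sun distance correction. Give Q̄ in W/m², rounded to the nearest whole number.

The sunset hour angle satisfies cos H_s = −tan φ tan δ = -0.1062, giving H_s = 96.10°. In radians, H_s = 1.6773.
H_s sin φ sin δ = 1.6773 × 0.3453 × 0.2773 = 0.1606.
cos φ cos δ sin H_s = 0.9385 × 0.9608 × 0.9943 = 0.8966.
Q̄ = (1365/π) × (0.1606 + 0.8966) = 434.49 × 1.0572 = 459.34 W/m².

459 W/m²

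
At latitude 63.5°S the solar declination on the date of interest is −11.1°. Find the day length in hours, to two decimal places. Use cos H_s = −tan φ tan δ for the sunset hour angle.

cos H_s = −tan(-63.5°) · tan(-11.1°) = -0.3935, so H_s = arccos(-0.3935) = 113.17°.
Day length = 2 H_s / 15° h⁻¹ = 226.34° / 15 = 15.089 h.

15.09 hours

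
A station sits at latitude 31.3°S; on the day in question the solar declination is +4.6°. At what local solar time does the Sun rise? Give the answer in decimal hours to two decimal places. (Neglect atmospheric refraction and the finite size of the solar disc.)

6.19 h

cos H_s = −tan(-31.3°) · tan(4.6°) = 0.0489, so H_s = arccos(0.0489) = 87.20°.
Sunrise is at 12 − H_s/15 = 12 − 5.813 = 6.187 h local solar time.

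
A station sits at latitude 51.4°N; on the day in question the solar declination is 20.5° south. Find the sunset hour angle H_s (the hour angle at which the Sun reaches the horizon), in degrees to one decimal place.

62.1°

cos H_s = −tan(51.4°) · tan(-20.5°) = 0.4684, so H_s = arccos(0.4684) = 62.07°.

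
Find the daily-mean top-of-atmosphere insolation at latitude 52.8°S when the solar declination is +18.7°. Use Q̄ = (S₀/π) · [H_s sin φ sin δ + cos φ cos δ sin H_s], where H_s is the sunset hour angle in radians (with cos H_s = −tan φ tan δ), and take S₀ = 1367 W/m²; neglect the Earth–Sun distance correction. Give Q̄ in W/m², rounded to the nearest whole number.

cos H_s = −tan(-52.8°) · tan(18.7°) = 0.4459, so H_s = arccos(0.4459) = 63.52°. In radians, H_s = 1.1086.
H_s sin φ sin δ = 1.1086 × -0.7965 × 0.3206 = -0.2831.
cos φ cos δ sin H_s = 0.6046 × 0.9472 × 0.8951 = 0.5126.
Q̄ = (1367/π) × (-0.2831 + 0.5126) = 435.13 × 0.2295 = 99.86 W/m².

100 W/m²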